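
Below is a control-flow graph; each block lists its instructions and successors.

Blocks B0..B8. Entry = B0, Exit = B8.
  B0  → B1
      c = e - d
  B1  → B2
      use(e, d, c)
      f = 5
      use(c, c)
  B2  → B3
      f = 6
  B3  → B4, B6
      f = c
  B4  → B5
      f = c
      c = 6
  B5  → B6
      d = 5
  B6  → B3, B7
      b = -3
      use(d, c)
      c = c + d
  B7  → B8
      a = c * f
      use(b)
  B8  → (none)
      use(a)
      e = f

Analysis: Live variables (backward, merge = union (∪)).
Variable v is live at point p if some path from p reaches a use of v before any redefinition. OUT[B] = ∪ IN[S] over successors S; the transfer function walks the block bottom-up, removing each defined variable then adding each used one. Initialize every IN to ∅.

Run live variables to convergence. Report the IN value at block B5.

Per-block solution:
  B0: | IN={d, e} | OUT={c, d, e}
  B1: | IN={c, d, e} | OUT={c, d}
  B2: | IN={c, d} | OUT={c, d}
  B3: | IN={c, d} | OUT={c, d, f}
  B4: | IN={c} | OUT={c, f}
  B5: | IN={c, f} | OUT={c, d, f}
  B6: | IN={c, d, f} | OUT={b, c, d, f}
  B7: | IN={b, c, f} | OUT={a, f}
  B8: | IN={a, f} | OUT={}

Merge at B5: OUT[B5] = IN[B6] = {c, d, f}
Applying B5's transfer function to that OUT value gives IN[B5] (row B5 above).

Answer: {c, f}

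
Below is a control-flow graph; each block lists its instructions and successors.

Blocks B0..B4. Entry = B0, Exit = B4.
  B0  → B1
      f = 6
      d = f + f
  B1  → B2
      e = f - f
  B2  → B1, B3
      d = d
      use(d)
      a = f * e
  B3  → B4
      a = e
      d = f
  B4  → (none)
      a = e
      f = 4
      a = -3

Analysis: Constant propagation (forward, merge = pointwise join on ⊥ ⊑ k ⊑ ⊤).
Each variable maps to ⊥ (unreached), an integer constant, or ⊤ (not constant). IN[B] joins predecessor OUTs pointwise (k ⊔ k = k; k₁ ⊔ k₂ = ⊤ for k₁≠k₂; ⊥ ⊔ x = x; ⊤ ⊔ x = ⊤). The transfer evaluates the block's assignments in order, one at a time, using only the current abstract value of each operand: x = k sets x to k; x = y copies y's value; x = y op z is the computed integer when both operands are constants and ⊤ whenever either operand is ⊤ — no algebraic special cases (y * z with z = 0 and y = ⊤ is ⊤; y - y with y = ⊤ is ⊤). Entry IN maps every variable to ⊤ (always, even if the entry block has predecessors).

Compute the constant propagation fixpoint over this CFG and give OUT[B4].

Answer: {a: -3, b: ⊤, c: ⊤, d: 6, e: 0, f: 4}

Derivation:
Per-block solution:
  B0: | IN=(all ⊤) | OUT={d:12, f:6; rest ⊤}
  B1: | IN={d:12, f:6; rest ⊤} | OUT={d:12, e:0, f:6; rest ⊤}
  B2: | IN={d:12, e:0, f:6; rest ⊤} | OUT={a:0, d:12, e:0, f:6; rest ⊤}
  B3: | IN={a:0, d:12, e:0, f:6; rest ⊤} | OUT={a:0, d:6, e:0, f:6; rest ⊤}
  B4: | IN={a:0, d:6, e:0, f:6; rest ⊤} | OUT={a:-3, d:6, e:0, f:4; rest ⊤}

Merge at B4: IN[B4] = OUT[B3] = {a: 0, b: ⊤, c: ⊤, d: 6, e: 0, f: 6}
Applying B4's transfer function to that IN value gives OUT[B4] (row B4 above).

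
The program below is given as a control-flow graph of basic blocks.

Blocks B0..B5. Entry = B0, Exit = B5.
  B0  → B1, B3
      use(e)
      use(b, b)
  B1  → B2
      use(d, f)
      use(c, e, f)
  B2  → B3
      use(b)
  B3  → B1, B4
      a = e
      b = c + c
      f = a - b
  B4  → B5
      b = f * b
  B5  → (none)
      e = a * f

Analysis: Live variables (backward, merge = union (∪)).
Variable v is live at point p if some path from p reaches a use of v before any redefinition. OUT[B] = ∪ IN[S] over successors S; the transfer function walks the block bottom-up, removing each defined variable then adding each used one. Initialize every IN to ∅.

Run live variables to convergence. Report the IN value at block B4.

Fixpoint table:
  B0:   IN={b, c, d, e, f}   OUT={b, c, d, e, f}
  B1:   IN={b, c, d, e, f}   OUT={b, c, d, e}
  B2:   IN={b, c, d, e}   OUT={c, d, e}
  B3:   IN={c, d, e}   OUT={a, b, c, d, e, f}
  B4:   IN={a, b, f}   OUT={a, f}
  B5:   IN={a, f}   OUT={}

Merge at B4: OUT[B4] = IN[B5] = {a, f}
Applying B4's transfer function to that OUT value gives IN[B4] (row B4 above).

Answer: {a, b, f}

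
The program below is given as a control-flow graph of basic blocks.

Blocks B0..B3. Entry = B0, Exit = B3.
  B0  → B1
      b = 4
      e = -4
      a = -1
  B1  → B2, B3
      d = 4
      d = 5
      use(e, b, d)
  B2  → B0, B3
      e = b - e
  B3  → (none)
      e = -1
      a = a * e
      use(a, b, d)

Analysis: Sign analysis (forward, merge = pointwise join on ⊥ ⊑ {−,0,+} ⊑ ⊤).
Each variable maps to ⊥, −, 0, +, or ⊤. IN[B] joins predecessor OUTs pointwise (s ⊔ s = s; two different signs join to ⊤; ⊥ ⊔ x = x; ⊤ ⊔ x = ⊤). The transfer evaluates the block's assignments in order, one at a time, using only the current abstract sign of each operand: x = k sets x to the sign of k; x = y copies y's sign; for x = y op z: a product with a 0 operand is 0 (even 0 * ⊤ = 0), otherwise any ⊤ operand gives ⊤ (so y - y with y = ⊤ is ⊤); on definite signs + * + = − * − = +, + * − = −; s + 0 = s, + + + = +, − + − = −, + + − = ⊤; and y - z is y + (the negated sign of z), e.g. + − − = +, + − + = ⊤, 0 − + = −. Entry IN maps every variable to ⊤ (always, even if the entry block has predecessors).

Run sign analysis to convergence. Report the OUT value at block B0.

Per-block solution:
  B0:   IN=(all ⊤)   OUT={a:-, b:+, e:-; rest ⊤}
  B1:   IN={a:-, b:+, e:-; rest ⊤}   OUT={a:-, b:+, d:+, e:-; rest ⊤}
  B2:   IN={a:-, b:+, d:+, e:-; rest ⊤}   OUT={a:-, b:+, d:+, e:+; rest ⊤}
  B3:   IN={a:-, b:+, d:+; rest ⊤}   OUT={a:+, b:+, d:+, e:-; rest ⊤}

Merge at B0 (entry node, so the boundary value (all ⊤) is joined with the incoming edge(s)): IN[B0] = (all ⊤) ⊔ OUT[B2] = {a: ⊤, b: ⊤, c: ⊤, d: ⊤, e: ⊤, f: ⊤}
Applying B0's transfer function to that IN value gives OUT[B0] (row B0 above).

Answer: {a: -, b: +, c: ⊤, d: ⊤, e: -, f: ⊤}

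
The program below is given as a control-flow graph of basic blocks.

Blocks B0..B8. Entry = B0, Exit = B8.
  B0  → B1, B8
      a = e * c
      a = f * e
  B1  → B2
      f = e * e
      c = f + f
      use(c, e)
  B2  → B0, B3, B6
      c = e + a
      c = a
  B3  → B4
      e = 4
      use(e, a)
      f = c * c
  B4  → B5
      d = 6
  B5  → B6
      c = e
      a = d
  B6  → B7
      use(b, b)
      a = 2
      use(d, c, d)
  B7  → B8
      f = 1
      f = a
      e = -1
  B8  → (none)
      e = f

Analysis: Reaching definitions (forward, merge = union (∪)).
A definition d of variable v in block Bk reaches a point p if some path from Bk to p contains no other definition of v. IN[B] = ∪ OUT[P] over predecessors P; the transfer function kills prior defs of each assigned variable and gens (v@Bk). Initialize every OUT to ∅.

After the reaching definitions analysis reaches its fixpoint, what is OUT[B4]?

Answer: {a@B0, c@B2, d@B4, e@B3, f@B3}

Derivation:
Fixpoint table:
  B0: | IN={a@B0, c@B2, f@B1} | OUT={a@B0, c@B2, f@B1}
  B1: | IN={a@B0, c@B2, f@B1} | OUT={a@B0, c@B1, f@B1}
  B2: | IN={a@B0, c@B1, f@B1} | OUT={a@B0, c@B2, f@B1}
  B3: | IN={a@B0, c@B2, f@B1} | OUT={a@B0, c@B2, e@B3, f@B3}
  B4: | IN={a@B0, c@B2, e@B3, f@B3} | OUT={a@B0, c@B2, d@B4, e@B3, f@B3}
  B5: | IN={a@B0, c@B2, d@B4, e@B3, f@B3} | OUT={a@B5, c@B5, d@B4, e@B3, f@B3}
  B6: | IN={a@B0, a@B5, c@B2, c@B5, d@B4, e@B3, f@B1, f@B3} | OUT={a@B6, c@B2, c@B5, d@B4, e@B3, f@B1, f@B3}
  B7: | IN={a@B6, c@B2, c@B5, d@B4, e@B3, f@B1, f@B3} | OUT={a@B6, c@B2, c@B5, d@B4, e@B7, f@B7}
  B8: | IN={a@B0, a@B6, c@B2, c@B5, d@B4, e@B7, f@B1, f@B7} | OUT={a@B0, a@B6, c@B2, c@B5, d@B4, e@B8, f@B1, f@B7}

Merge at B4: IN[B4] = OUT[B3] = {a@B0, c@B2, e@B3, f@B3}
Applying B4's transfer function to that IN value gives OUT[B4] (row B4 above).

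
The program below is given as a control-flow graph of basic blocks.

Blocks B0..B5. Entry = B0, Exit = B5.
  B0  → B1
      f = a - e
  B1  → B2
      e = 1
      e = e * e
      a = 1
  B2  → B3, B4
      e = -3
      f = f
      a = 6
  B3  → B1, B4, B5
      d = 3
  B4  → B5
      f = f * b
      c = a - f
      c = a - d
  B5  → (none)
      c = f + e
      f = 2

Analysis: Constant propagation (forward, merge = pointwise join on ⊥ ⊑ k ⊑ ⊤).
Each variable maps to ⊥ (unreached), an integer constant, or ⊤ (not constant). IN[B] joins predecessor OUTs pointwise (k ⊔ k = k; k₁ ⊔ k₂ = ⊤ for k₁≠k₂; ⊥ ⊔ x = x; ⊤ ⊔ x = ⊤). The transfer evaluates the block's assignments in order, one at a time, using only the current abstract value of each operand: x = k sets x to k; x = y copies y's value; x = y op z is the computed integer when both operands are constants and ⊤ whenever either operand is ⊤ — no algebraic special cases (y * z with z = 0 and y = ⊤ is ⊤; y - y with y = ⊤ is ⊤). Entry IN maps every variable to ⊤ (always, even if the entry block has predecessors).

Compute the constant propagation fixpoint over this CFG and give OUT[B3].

Fixpoint table:
  B0:  IN=(all ⊤)  OUT=(all ⊤)
  B1:  IN=(all ⊤)  OUT={a:1, e:1; rest ⊤}
  B2:  IN={a:1, e:1; rest ⊤}  OUT={a:6, e:-3; rest ⊤}
  B3:  IN={a:6, e:-3; rest ⊤}  OUT={a:6, d:3, e:-3; rest ⊤}
  B4:  IN={a:6, e:-3; rest ⊤}  OUT={a:6, e:-3; rest ⊤}
  B5:  IN={a:6, e:-3; rest ⊤}  OUT={a:6, e:-3, f:2; rest ⊤}

Merge at B3: IN[B3] = OUT[B2] = {a: 6, b: ⊤, c: ⊤, d: ⊤, e: -3, f: ⊤}
Applying B3's transfer function to that IN value gives OUT[B3] (row B3 above).

Answer: {a: 6, b: ⊤, c: ⊤, d: 3, e: -3, f: ⊤}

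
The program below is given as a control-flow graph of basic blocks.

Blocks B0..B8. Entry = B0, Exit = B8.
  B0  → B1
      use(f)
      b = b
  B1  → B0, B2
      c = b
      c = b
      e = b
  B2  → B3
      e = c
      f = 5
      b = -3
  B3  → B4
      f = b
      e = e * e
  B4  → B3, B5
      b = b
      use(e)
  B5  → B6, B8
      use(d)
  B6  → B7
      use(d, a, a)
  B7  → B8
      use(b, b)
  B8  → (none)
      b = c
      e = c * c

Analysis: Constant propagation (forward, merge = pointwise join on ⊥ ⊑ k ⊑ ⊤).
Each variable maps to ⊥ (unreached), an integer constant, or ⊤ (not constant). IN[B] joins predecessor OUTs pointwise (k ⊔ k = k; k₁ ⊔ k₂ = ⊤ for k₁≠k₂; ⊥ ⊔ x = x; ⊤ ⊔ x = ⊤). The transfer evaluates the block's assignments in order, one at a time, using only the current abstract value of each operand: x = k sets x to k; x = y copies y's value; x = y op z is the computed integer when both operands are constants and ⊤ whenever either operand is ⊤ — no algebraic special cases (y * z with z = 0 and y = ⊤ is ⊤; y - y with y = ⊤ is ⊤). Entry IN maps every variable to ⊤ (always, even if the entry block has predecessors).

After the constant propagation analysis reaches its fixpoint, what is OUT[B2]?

Fixpoint table:
  B0:   IN=(all ⊤)   OUT=(all ⊤)
  B1:   IN=(all ⊤)   OUT=(all ⊤)
  B2:   IN=(all ⊤)   OUT={b:-3, f:5; rest ⊤}
  B3:   IN={b:-3; rest ⊤}   OUT={b:-3, f:-3; rest ⊤}
  B4:   IN={b:-3, f:-3; rest ⊤}   OUT={b:-3, f:-3; rest ⊤}
  B5:   IN={b:-3, f:-3; rest ⊤}   OUT={b:-3, f:-3; rest ⊤}
  B6:   IN={b:-3, f:-3; rest ⊤}   OUT={b:-3, f:-3; rest ⊤}
  B7:   IN={b:-3, f:-3; rest ⊤}   OUT={b:-3, f:-3; rest ⊤}
  B8:   IN={b:-3, f:-3; rest ⊤}   OUT={f:-3; rest ⊤}

Merge at B2: IN[B2] = OUT[B1] = {a: ⊤, b: ⊤, c: ⊤, d: ⊤, e: ⊤, f: ⊤}
Applying B2's transfer function to that IN value gives OUT[B2] (row B2 above).

Answer: {a: ⊤, b: -3, c: ⊤, d: ⊤, e: ⊤, f: 5}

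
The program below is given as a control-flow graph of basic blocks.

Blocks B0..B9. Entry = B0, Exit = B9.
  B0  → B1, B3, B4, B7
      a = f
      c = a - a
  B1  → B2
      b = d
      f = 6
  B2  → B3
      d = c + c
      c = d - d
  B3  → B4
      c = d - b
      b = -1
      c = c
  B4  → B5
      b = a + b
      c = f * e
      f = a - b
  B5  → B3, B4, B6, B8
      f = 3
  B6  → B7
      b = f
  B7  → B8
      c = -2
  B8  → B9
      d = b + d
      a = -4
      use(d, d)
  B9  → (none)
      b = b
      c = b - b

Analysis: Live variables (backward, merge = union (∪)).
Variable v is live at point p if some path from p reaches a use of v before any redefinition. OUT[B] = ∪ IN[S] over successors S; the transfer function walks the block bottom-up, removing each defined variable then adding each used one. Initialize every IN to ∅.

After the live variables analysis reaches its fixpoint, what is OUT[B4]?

Per-block solution:
  B0:  IN={b, d, e, f}  OUT={a, b, c, d, e, f}
  B1:  IN={a, c, d, e}  OUT={a, b, c, e, f}
  B2:  IN={a, b, c, e, f}  OUT={a, b, d, e, f}
  B3:  IN={a, b, d, e, f}  OUT={a, b, d, e, f}
  B4:  IN={a, b, d, e, f}  OUT={a, b, d, e}
  B5:  IN={a, b, d, e}  OUT={a, b, d, e, f}
  B6:  IN={d, f}  OUT={b, d}
  B7:  IN={b, d}  OUT={b, d}
  B8:  IN={b, d}  OUT={b}
  B9:  IN={b}  OUT={}

Merge at B4: OUT[B4] = IN[B5] = {a, b, d, e}

Answer: {a, b, d, e}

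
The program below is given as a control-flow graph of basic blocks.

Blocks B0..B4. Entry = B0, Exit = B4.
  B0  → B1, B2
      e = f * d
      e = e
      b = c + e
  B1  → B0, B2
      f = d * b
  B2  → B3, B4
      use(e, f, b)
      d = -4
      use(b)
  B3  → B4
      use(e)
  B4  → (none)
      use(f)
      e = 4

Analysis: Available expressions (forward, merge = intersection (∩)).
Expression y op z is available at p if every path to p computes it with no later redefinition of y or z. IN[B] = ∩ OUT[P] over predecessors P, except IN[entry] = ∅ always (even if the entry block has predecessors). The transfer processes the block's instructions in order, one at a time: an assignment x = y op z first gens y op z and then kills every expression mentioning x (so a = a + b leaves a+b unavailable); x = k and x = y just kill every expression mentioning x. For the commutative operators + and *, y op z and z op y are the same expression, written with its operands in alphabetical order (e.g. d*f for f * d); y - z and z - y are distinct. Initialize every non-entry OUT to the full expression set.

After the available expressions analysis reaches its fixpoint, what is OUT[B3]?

Answer: {c+e}

Working:
Converged values:
  B0:  IN={}  OUT={c+e, d*f}
  B1:  IN={c+e, d*f}  OUT={b*d, c+e}
  B2:  IN={c+e}  OUT={c+e}
  B3:  IN={c+e}  OUT={c+e}
  B4:  IN={c+e}  OUT={}

Merge at B3: IN[B3] = OUT[B2] = {c+e}
Applying B3's transfer function to that IN value gives OUT[B3] (row B3 above).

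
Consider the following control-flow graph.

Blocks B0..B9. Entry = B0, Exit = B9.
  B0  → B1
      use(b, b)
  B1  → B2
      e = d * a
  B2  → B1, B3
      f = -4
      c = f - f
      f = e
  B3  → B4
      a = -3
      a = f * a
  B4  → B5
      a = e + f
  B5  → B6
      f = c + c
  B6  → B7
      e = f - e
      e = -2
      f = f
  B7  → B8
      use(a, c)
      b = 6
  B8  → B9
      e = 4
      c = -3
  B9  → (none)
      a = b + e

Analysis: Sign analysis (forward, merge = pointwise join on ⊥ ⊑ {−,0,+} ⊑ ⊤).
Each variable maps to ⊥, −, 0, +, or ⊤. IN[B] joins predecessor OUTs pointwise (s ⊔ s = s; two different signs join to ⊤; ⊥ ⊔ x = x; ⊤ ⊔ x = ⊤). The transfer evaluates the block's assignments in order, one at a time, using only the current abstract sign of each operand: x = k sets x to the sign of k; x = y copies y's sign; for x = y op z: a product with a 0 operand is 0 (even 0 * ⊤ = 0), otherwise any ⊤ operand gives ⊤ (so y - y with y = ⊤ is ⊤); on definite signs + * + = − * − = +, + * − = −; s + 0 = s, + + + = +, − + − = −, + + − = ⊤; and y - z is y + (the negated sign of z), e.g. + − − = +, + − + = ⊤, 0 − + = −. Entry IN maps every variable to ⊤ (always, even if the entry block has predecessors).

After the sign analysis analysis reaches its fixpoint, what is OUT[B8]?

Answer: {a: ⊤, b: +, c: -, d: ⊤, e: +, f: ⊤}

Trace:
Converged values:
  B0:  IN=(all ⊤)  OUT=(all ⊤)
  B1:  IN=(all ⊤)  OUT=(all ⊤)
  B2:  IN=(all ⊤)  OUT=(all ⊤)
  B3:  IN=(all ⊤)  OUT=(all ⊤)
  B4:  IN=(all ⊤)  OUT=(all ⊤)
  B5:  IN=(all ⊤)  OUT=(all ⊤)
  B6:  IN=(all ⊤)  OUT={e:-; rest ⊤}
  B7:  IN={e:-; rest ⊤}  OUT={b:+, e:-; rest ⊤}
  B8:  IN={b:+, e:-; rest ⊤}  OUT={b:+, c:-, e:+; rest ⊤}
  B9:  IN={b:+, c:-, e:+; rest ⊤}  OUT={a:+, b:+, c:-, e:+; rest ⊤}

Merge at B8: IN[B8] = OUT[B7] = {a: ⊤, b: +, c: ⊤, d: ⊤, e: -, f: ⊤}
Applying B8's transfer function to that IN value gives OUT[B8] (row B8 above).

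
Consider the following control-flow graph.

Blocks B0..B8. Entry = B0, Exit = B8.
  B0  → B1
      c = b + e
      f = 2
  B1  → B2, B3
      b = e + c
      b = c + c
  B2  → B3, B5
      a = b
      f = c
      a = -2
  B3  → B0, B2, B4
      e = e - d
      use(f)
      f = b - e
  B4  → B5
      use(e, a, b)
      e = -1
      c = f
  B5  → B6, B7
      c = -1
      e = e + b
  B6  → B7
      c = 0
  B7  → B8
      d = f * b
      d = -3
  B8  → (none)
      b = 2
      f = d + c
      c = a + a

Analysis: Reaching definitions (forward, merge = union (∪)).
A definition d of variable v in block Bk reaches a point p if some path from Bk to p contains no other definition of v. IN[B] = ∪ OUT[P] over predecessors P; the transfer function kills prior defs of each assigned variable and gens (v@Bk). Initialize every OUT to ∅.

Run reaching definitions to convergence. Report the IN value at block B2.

Answer: {a@B2, b@B1, c@B0, e@B3, f@B0, f@B3}

Derivation:
Converged values:
  B0: | IN={a@B2, b@B1, c@B0, e@B3, f@B3} | OUT={a@B2, b@B1, c@B0, e@B3, f@B0}
  B1: | IN={a@B2, b@B1, c@B0, e@B3, f@B0} | OUT={a@B2, b@B1, c@B0, e@B3, f@B0}
  B2: | IN={a@B2, b@B1, c@B0, e@B3, f@B0, f@B3} | OUT={a@B2, b@B1, c@B0, e@B3, f@B2}
  B3: | IN={a@B2, b@B1, c@B0, e@B3, f@B0, f@B2} | OUT={a@B2, b@B1, c@B0, e@B3, f@B3}
  B4: | IN={a@B2, b@B1, c@B0, e@B3, f@B3} | OUT={a@B2, b@B1, c@B4, e@B4, f@B3}
  B5: | IN={a@B2, b@B1, c@B0, c@B4, e@B3, e@B4, f@B2, f@B3} | OUT={a@B2, b@B1, c@B5, e@B5, f@B2, f@B3}
  B6: | IN={a@B2, b@B1, c@B5, e@B5, f@B2, f@B3} | OUT={a@B2, b@B1, c@B6, e@B5, f@B2, f@B3}
  B7: | IN={a@B2, b@B1, c@B5, c@B6, e@B5, f@B2, f@B3} | OUT={a@B2, b@B1, c@B5, c@B6, d@B7, e@B5, f@B2, f@B3}
  B8: | IN={a@B2, b@B1, c@B5, c@B6, d@B7, e@B5, f@B2, f@B3} | OUT={a@B2, b@B8, c@B8, d@B7, e@B5, f@B8}

Merge at B2: IN[B2] = OUT[B1] ⊔ OUT[B3] = {a@B2, b@B1, c@B0, e@B3, f@B0, f@B3}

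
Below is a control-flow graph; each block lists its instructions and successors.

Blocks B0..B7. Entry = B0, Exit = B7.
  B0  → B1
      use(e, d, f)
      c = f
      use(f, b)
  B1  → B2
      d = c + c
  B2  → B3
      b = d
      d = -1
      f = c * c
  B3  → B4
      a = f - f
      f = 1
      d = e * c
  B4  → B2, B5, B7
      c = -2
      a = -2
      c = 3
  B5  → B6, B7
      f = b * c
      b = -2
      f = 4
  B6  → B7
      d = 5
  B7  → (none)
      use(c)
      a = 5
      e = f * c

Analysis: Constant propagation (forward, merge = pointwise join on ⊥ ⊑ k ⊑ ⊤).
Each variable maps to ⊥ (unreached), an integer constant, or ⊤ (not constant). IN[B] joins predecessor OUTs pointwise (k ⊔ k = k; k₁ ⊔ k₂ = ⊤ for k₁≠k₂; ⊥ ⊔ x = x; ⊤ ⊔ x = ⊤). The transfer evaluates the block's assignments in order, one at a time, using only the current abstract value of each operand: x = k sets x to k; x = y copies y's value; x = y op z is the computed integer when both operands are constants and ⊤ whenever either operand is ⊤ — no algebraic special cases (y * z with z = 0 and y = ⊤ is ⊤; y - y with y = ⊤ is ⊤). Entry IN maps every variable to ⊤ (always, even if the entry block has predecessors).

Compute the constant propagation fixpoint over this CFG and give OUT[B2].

Fixpoint table:
  B0: | IN=(all ⊤) | OUT=(all ⊤)
  B1: | IN=(all ⊤) | OUT=(all ⊤)
  B2: | IN=(all ⊤) | OUT={d:-1; rest ⊤}
  B3: | IN={d:-1; rest ⊤} | OUT={f:1; rest ⊤}
  B4: | IN={f:1; rest ⊤} | OUT={a:-2, c:3, f:1; rest ⊤}
  B5: | IN={a:-2, c:3, f:1; rest ⊤} | OUT={a:-2, b:-2, c:3, f:4; rest ⊤}
  B6: | IN={a:-2, b:-2, c:3, f:4; rest ⊤} | OUT={a:-2, b:-2, c:3, d:5, f:4; rest ⊤}
  B7: | IN={a:-2, c:3; rest ⊤} | OUT={a:5, c:3; rest ⊤}

Merge at B2: IN[B2] = OUT[B1] ⊔ OUT[B4] = {a: ⊤, b: ⊤, c: ⊤, d: ⊤, e: ⊤, f: ⊤}
Applying B2's transfer function to that IN value gives OUT[B2] (row B2 above).

Answer: {a: ⊤, b: ⊤, c: ⊤, d: -1, e: ⊤, f: ⊤}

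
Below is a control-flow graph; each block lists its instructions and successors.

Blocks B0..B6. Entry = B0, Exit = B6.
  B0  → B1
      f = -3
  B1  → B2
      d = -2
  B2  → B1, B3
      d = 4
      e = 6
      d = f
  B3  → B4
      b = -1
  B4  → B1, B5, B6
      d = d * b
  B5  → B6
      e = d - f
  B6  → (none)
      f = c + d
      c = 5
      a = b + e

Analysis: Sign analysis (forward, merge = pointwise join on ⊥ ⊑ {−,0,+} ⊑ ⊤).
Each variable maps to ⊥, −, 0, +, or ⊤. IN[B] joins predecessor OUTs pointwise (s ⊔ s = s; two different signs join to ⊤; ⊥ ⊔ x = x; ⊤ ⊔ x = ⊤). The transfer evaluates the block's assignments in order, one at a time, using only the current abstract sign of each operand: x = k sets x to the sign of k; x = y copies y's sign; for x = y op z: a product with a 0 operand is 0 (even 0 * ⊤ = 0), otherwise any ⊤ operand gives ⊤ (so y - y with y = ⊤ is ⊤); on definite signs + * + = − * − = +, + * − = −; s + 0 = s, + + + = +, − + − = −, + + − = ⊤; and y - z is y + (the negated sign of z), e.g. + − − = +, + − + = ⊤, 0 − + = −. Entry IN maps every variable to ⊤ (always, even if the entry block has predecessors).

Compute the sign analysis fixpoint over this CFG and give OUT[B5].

Answer: {a: ⊤, b: -, c: ⊤, d: +, e: +, f: -}

Trace:
Fixpoint table:
  B0:  IN=(all ⊤)  OUT={f:-; rest ⊤}
  B1:  IN={f:-; rest ⊤}  OUT={d:-, f:-; rest ⊤}
  B2:  IN={d:-, f:-; rest ⊤}  OUT={d:-, e:+, f:-; rest ⊤}
  B3:  IN={d:-, e:+, f:-; rest ⊤}  OUT={b:-, d:-, e:+, f:-; rest ⊤}
  B4:  IN={b:-, d:-, e:+, f:-; rest ⊤}  OUT={b:-, d:+, e:+, f:-; rest ⊤}
  B5:  IN={b:-, d:+, e:+, f:-; rest ⊤}  OUT={b:-, d:+, e:+, f:-; rest ⊤}
  B6:  IN={b:-, d:+, e:+, f:-; rest ⊤}  OUT={b:-, c:+, d:+, e:+; rest ⊤}

Merge at B5: IN[B5] = OUT[B4] = {a: ⊤, b: -, c: ⊤, d: +, e: +, f: -}
Applying B5's transfer function to that IN value gives OUT[B5] (row B5 above).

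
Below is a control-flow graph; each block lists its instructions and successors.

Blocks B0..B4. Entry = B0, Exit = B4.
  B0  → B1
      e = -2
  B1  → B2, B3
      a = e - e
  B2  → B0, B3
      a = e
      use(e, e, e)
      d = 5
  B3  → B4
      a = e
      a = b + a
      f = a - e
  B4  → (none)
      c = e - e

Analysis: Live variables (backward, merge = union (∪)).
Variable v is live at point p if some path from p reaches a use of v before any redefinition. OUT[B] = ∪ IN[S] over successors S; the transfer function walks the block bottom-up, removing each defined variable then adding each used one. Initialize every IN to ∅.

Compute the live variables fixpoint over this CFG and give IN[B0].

Answer: {b}

Trace:
Converged values:
  B0: | IN={b} | OUT={b, e}
  B1: | IN={b, e} | OUT={b, e}
  B2: | IN={b, e} | OUT={b, e}
  B3: | IN={b, e} | OUT={e}
  B4: | IN={e} | OUT={}

Merge at B0: OUT[B0] = IN[B1] = {b, e}
Applying B0's transfer function to that OUT value gives IN[B0] (row B0 above).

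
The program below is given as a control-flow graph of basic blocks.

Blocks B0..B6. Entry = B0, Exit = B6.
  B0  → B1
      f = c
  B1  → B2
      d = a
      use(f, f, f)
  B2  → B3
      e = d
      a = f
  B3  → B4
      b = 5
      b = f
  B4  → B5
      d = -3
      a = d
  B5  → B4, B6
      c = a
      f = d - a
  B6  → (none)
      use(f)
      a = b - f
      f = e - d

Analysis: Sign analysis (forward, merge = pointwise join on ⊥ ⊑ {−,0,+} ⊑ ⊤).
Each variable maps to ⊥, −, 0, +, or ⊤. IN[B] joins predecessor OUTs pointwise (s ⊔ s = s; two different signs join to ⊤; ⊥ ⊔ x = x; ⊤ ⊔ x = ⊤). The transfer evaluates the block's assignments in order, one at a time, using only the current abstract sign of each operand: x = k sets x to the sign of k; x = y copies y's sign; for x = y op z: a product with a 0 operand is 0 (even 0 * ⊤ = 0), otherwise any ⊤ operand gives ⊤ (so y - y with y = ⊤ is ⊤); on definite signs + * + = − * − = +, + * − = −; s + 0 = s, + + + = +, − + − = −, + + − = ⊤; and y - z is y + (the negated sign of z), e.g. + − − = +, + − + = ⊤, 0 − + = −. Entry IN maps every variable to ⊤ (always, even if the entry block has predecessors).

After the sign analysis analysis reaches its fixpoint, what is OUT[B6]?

Answer: {a: ⊤, b: ⊤, c: -, d: -, e: ⊤, f: ⊤}

Working:
Per-block solution:
  B0:   IN=(all ⊤)   OUT=(all ⊤)
  B1:   IN=(all ⊤)   OUT=(all ⊤)
  B2:   IN=(all ⊤)   OUT=(all ⊤)
  B3:   IN=(all ⊤)   OUT=(all ⊤)
  B4:   IN=(all ⊤)   OUT={a:-, d:-; rest ⊤}
  B5:   IN={a:-, d:-; rest ⊤}   OUT={a:-, c:-, d:-; rest ⊤}
  B6:   IN={a:-, c:-, d:-; rest ⊤}   OUT={c:-, d:-; rest ⊤}

Merge at B6: IN[B6] = OUT[B5] = {a: -, b: ⊤, c: -, d: -, e: ⊤, f: ⊤}
Applying B6's transfer function to that IN value gives OUT[B6] (row B6 above).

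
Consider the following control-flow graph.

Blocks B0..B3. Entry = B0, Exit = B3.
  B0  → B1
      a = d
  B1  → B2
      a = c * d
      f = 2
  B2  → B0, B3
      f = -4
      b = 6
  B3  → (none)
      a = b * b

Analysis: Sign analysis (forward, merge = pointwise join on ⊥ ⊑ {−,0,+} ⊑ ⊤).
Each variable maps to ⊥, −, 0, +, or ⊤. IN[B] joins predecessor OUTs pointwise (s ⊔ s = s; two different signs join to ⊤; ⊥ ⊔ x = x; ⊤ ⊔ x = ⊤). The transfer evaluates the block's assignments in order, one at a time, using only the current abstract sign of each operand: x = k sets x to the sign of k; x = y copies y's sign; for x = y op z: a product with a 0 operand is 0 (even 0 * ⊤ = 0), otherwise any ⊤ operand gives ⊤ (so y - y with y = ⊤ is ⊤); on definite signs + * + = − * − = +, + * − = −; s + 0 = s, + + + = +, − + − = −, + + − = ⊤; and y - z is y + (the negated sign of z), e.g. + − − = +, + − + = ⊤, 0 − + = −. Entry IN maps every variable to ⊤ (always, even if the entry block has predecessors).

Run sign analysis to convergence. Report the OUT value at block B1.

Per-block solution:
  B0: | IN=(all ⊤) | OUT=(all ⊤)
  B1: | IN=(all ⊤) | OUT={f:+; rest ⊤}
  B2: | IN={f:+; rest ⊤} | OUT={b:+, f:-; rest ⊤}
  B3: | IN={b:+, f:-; rest ⊤} | OUT={a:+, b:+, f:-; rest ⊤}

Merge at B1: IN[B1] = OUT[B0] = {a: ⊤, b: ⊤, c: ⊤, d: ⊤, e: ⊤, f: ⊤}
Applying B1's transfer function to that IN value gives OUT[B1] (row B1 above).

Answer: {a: ⊤, b: ⊤, c: ⊤, d: ⊤, e: ⊤, f: +}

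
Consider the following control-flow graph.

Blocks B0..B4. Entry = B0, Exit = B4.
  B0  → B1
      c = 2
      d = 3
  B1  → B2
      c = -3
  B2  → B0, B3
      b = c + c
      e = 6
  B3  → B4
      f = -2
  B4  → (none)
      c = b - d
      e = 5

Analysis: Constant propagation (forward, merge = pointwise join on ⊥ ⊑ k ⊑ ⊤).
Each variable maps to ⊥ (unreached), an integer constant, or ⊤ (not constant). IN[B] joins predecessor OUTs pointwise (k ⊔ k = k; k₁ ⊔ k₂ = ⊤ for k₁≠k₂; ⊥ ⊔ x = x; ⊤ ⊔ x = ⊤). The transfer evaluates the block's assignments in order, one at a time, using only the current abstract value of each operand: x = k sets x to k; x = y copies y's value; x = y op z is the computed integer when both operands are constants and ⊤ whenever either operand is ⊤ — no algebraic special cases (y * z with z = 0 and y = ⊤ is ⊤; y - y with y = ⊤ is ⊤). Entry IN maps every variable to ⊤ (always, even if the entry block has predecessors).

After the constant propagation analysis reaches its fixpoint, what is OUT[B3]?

Answer: {a: ⊤, b: -6, c: -3, d: 3, e: 6, f: -2}

Working:
Per-block solution:
  B0: | IN=(all ⊤) | OUT={c:2, d:3; rest ⊤}
  B1: | IN={c:2, d:3; rest ⊤} | OUT={c:-3, d:3; rest ⊤}
  B2: | IN={c:-3, d:3; rest ⊤} | OUT={b:-6, c:-3, d:3, e:6; rest ⊤}
  B3: | IN={b:-6, c:-3, d:3, e:6; rest ⊤} | OUT={b:-6, c:-3, d:3, e:6, f:-2; rest ⊤}
  B4: | IN={b:-6, c:-3, d:3, e:6, f:-2; rest ⊤} | OUT={b:-6, c:-9, d:3, e:5, f:-2; rest ⊤}

Merge at B3: IN[B3] = OUT[B2] = {a: ⊤, b: -6, c: -3, d: 3, e: 6, f: ⊤}
Applying B3's transfer function to that IN value gives OUT[B3] (row B3 above).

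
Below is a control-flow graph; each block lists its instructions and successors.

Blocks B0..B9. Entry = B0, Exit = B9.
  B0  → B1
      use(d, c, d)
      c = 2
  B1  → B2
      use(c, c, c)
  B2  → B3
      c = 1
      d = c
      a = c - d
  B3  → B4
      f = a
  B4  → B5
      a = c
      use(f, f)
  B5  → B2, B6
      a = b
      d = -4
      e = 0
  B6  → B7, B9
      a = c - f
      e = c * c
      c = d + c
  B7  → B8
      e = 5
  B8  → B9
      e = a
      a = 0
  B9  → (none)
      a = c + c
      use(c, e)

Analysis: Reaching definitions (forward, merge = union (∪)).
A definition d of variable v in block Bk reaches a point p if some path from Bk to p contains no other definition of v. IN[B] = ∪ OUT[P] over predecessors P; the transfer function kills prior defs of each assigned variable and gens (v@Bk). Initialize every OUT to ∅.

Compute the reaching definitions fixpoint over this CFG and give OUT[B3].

Answer: {a@B2, c@B2, d@B2, e@B5, f@B3}

Derivation:
Fixpoint table:
  B0: | IN={} | OUT={c@B0}
  B1: | IN={c@B0} | OUT={c@B0}
  B2: | IN={a@B5, c@B0, c@B2, d@B5, e@B5, f@B3} | OUT={a@B2, c@B2, d@B2, e@B5, f@B3}
  B3: | IN={a@B2, c@B2, d@B2, e@B5, f@B3} | OUT={a@B2, c@B2, d@B2, e@B5, f@B3}
  B4: | IN={a@B2, c@B2, d@B2, e@B5, f@B3} | OUT={a@B4, c@B2, d@B2, e@B5, f@B3}
  B5: | IN={a@B4, c@B2, d@B2, e@B5, f@B3} | OUT={a@B5, c@B2, d@B5, e@B5, f@B3}
  B6: | IN={a@B5, c@B2, d@B5, e@B5, f@B3} | OUT={a@B6, c@B6, d@B5, e@B6, f@B3}
  B7: | IN={a@B6, c@B6, d@B5, e@B6, f@B3} | OUT={a@B6, c@B6, d@B5, e@B7, f@B3}
  B8: | IN={a@B6, c@B6, d@B5, e@B7, f@B3} | OUT={a@B8, c@B6, d@B5, e@B8, f@B3}
  B9: | IN={a@B6, a@B8, c@B6, d@B5, e@B6, e@B8, f@B3} | OUT={a@B9, c@B6, d@B5, e@B6, e@B8, f@B3}

Merge at B3: IN[B3] = OUT[B2] = {a@B2, c@B2, d@B2, e@B5, f@B3}
Applying B3's transfer function to that IN value gives OUT[B3] (row B3 above).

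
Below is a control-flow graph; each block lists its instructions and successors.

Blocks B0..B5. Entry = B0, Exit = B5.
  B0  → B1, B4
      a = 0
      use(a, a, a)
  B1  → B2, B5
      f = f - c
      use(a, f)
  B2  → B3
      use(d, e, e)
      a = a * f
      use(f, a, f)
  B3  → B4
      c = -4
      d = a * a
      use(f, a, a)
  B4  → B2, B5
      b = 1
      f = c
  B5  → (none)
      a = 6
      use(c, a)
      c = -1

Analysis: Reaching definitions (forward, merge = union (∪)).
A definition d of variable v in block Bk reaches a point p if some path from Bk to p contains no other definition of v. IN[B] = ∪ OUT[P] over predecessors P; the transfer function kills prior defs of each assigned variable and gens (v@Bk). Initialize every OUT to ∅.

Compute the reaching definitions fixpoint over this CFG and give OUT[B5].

Answer: {a@B5, b@B4, c@B5, d@B3, f@B1, f@B4}

Trace:
Converged values:
  B0:  IN={}  OUT={a@B0}
  B1:  IN={a@B0}  OUT={a@B0, f@B1}
  B2:  IN={a@B0, a@B2, b@B4, c@B3, d@B3, f@B1, f@B4}  OUT={a@B2, b@B4, c@B3, d@B3, f@B1, f@B4}
  B3:  IN={a@B2, b@B4, c@B3, d@B3, f@B1, f@B4}  OUT={a@B2, b@B4, c@B3, d@B3, f@B1, f@B4}
  B4:  IN={a@B0, a@B2, b@B4, c@B3, d@B3, f@B1, f@B4}  OUT={a@B0, a@B2, b@B4, c@B3, d@B3, f@B4}
  B5:  IN={a@B0, a@B2, b@B4, c@B3, d@B3, f@B1, f@B4}  OUT={a@B5, b@B4, c@B5, d@B3, f@B1, f@B4}

Merge at B5: IN[B5] = OUT[B1] ⊔ OUT[B4] = {a@B0, a@B2, b@B4, c@B3, d@B3, f@B1, f@B4}
Applying B5's transfer function to that IN value gives OUT[B5] (row B5 above).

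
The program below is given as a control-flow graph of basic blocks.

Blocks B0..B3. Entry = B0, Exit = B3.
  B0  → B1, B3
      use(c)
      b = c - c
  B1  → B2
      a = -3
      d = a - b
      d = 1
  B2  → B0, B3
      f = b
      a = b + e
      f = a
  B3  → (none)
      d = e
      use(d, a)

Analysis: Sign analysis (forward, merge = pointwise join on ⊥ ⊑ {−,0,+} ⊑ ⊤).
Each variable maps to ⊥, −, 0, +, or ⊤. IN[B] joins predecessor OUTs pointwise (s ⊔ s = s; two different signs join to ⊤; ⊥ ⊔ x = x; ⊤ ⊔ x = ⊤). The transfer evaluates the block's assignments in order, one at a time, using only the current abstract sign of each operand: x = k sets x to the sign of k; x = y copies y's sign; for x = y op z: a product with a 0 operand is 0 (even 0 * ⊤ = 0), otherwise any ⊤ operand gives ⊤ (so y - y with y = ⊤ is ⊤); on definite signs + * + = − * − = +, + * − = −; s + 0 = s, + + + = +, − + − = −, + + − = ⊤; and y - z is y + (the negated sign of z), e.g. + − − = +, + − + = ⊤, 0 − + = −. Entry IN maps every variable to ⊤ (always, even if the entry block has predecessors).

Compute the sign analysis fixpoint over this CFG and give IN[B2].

Per-block solution:
  B0: | IN=(all ⊤) | OUT=(all ⊤)
  B1: | IN=(all ⊤) | OUT={a:-, d:+; rest ⊤}
  B2: | IN={a:-, d:+; rest ⊤} | OUT={d:+; rest ⊤}
  B3: | IN=(all ⊤) | OUT=(all ⊤)

Merge at B2: IN[B2] = OUT[B1] = {a: -, b: ⊤, c: ⊤, d: +, e: ⊤, f: ⊤}

Answer: {a: -, b: ⊤, c: ⊤, d: +, e: ⊤, f: ⊤}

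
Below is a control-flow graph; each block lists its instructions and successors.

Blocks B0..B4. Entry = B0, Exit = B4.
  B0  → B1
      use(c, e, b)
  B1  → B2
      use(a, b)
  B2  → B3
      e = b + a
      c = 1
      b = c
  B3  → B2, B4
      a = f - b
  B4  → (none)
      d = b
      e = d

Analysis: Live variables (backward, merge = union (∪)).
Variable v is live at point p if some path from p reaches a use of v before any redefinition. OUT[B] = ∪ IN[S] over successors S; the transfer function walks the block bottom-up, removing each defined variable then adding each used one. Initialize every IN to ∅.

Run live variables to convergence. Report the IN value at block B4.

Fixpoint table:
  B0:   IN={a, b, c, e, f}   OUT={a, b, f}
  B1:   IN={a, b, f}   OUT={a, b, f}
  B2:   IN={a, b, f}   OUT={b, f}
  B3:   IN={b, f}   OUT={a, b, f}
  B4:   IN={b}   OUT={}

B4 is the boundary node: OUT[B4] = {}
Applying B4's transfer function to that OUT value gives IN[B4] (row B4 above).

Answer: {b}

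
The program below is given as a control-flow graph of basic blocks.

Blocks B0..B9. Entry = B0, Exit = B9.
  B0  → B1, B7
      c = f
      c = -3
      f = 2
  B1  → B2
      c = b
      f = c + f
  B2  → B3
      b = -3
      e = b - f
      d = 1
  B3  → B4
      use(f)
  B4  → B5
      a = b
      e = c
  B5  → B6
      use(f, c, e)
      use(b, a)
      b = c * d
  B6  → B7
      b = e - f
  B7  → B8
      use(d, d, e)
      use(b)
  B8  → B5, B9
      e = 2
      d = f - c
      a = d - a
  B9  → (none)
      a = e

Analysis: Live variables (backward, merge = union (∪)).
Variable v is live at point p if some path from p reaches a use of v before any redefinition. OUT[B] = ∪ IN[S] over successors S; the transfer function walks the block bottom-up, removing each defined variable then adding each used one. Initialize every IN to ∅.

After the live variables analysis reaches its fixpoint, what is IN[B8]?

Per-block solution:
  B0: | IN={a, b, d, e, f} | OUT={a, b, c, d, e, f}
  B1: | IN={b, f} | OUT={c, f}
  B2: | IN={c, f} | OUT={b, c, d, f}
  B3: | IN={b, c, d, f} | OUT={b, c, d, f}
  B4: | IN={b, c, d, f} | OUT={a, b, c, d, e, f}
  B5: | IN={a, b, c, d, e, f} | OUT={a, c, d, e, f}
  B6: | IN={a, c, d, e, f} | OUT={a, b, c, d, e, f}
  B7: | IN={a, b, c, d, e, f} | OUT={a, b, c, f}
  B8: | IN={a, b, c, f} | OUT={a, b, c, d, e, f}
  B9: | IN={e} | OUT={}

Merge at B8: OUT[B8] = IN[B5] ⊔ IN[B9] = {a, b, c, d, e, f}
Applying B8's transfer function to that OUT value gives IN[B8] (row B8 above).

Answer: {a, b, c, f}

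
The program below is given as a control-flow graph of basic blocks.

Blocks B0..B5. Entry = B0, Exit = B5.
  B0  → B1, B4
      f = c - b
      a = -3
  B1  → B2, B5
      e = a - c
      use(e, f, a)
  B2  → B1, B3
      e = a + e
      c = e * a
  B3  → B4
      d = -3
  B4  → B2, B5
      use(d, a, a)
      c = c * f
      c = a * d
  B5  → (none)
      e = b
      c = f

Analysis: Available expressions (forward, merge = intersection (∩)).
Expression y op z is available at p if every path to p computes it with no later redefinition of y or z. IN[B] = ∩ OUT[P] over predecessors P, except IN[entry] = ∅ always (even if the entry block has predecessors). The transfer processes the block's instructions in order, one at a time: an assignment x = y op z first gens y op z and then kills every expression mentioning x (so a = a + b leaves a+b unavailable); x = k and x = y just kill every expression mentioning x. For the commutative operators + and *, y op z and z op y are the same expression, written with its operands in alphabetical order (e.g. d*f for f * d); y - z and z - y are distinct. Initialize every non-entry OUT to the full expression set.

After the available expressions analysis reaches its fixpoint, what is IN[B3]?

Per-block solution:
  B0: | IN={} | OUT={c-b}
  B1: | IN={} | OUT={a-c}
  B2: | IN={} | OUT={a*e}
  B3: | IN={a*e} | OUT={a*e}
  B4: | IN={} | OUT={a*d}
  B5: | IN={} | OUT={}

Merge at B3: IN[B3] = OUT[B2] = {a*e}

Answer: {a*e}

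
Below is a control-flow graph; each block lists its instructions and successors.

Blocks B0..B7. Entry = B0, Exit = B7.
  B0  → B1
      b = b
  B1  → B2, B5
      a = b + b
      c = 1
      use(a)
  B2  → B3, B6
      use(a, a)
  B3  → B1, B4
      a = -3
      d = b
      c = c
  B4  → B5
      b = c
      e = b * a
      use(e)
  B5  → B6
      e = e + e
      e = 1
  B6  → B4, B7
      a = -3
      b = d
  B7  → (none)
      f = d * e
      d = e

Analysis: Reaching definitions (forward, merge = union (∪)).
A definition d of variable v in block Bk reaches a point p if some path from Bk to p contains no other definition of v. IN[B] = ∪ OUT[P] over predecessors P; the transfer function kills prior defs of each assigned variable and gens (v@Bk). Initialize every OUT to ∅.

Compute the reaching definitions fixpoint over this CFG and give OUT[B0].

Per-block solution:
  B0: | IN={} | OUT={b@B0}
  B1: | IN={a@B3, b@B0, c@B3, d@B3} | OUT={a@B1, b@B0, c@B1, d@B3}
  B2: | IN={a@B1, b@B0, c@B1, d@B3} | OUT={a@B1, b@B0, c@B1, d@B3}
  B3: | IN={a@B1, b@B0, c@B1, d@B3} | OUT={a@B3, b@B0, c@B3, d@B3}
  B4: | IN={a@B3, a@B6, b@B0, b@B6, c@B1, c@B3, d@B3, e@B5} | OUT={a@B3, a@B6, b@B4, c@B1, c@B3, d@B3, e@B4}
  B5: | IN={a@B1, a@B3, a@B6, b@B0, b@B4, c@B1, c@B3, d@B3, e@B4} | OUT={a@B1, a@B3, a@B6, b@B0, b@B4, c@B1, c@B3, d@B3, e@B5}
  B6: | IN={a@B1, a@B3, a@B6, b@B0, b@B4, c@B1, c@B3, d@B3, e@B5} | OUT={a@B6, b@B6, c@B1, c@B3, d@B3, e@B5}
  B7: | IN={a@B6, b@B6, c@B1, c@B3, d@B3, e@B5} | OUT={a@B6, b@B6, c@B1, c@B3, d@B7, e@B5, f@B7}

B0 is the boundary node: IN[B0] = {}
Applying B0's transfer function to that IN value gives OUT[B0] (row B0 above).

Answer: {b@B0}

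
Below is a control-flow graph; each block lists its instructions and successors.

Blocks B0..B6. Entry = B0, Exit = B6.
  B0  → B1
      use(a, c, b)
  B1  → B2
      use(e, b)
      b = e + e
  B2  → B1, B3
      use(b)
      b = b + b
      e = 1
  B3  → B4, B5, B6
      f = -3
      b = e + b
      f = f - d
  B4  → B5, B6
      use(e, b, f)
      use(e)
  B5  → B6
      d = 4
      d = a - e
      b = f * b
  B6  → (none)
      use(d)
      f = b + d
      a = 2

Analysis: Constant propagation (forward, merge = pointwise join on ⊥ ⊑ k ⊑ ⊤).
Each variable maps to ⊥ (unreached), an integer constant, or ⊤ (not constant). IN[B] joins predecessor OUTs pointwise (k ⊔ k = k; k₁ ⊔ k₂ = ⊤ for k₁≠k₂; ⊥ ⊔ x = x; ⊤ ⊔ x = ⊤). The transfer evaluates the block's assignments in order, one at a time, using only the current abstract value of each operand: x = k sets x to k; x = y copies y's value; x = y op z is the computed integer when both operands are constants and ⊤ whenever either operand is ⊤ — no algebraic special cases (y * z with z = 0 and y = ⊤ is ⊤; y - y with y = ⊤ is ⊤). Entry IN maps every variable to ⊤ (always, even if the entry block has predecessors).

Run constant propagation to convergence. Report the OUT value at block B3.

Fixpoint table:
  B0:   IN=(all ⊤)   OUT=(all ⊤)
  B1:   IN=(all ⊤)   OUT=(all ⊤)
  B2:   IN=(all ⊤)   OUT={e:1; rest ⊤}
  B3:   IN={e:1; rest ⊤}   OUT={e:1; rest ⊤}
  B4:   IN={e:1; rest ⊤}   OUT={e:1; rest ⊤}
  B5:   IN={e:1; rest ⊤}   OUT={e:1; rest ⊤}
  B6:   IN={e:1; rest ⊤}   OUT={a:2, e:1; rest ⊤}

Merge at B3: IN[B3] = OUT[B2] = {a: ⊤, b: ⊤, c: ⊤, d: ⊤, e: 1, f: ⊤}
Applying B3's transfer function to that IN value gives OUT[B3] (row B3 above).

Answer: {a: ⊤, b: ⊤, c: ⊤, d: ⊤, e: 1, f: ⊤}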